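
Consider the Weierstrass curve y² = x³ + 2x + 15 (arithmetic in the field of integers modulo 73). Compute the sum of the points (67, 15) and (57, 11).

(28, 59)

(67, 15) + (57, 11). λ = (11 - 15)/(57 - 67) ≡ 69/63 mod 73. 63⁻¹ ≡ 51 (mod 73), so λ ≡ 15.
  x = λ² - 67 - 57 = 225 - 124 ≡ 28; y = λ·(67 - 28) - 15 ≡ 59. → (28, 59)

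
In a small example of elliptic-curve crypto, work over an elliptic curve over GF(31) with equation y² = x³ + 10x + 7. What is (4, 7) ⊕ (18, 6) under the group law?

(4, 7) + (18, 6). λ = (6 - 7)/(18 - 4) ≡ 30/14 mod 31. 14⁻¹ ≡ 20 (mod 31) since 14·20 = 280 ≡ 1, so λ ≡ 11.
  x = λ² - 4 - 18 = 121 - 22 ≡ 6; y = λ·(4 - 6) - 7 ≡ 2. → (6, 2)

(6, 2)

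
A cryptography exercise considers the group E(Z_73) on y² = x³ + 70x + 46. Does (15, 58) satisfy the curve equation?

y² = 58² ≡ 6; x³ + 70x + 46 = 4471 ≡ 18 (mod 73). 6 ≠ 18.

no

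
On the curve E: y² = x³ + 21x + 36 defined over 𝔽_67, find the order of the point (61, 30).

11

2P: tangent at (61, 30): λ = (3·61² + 21)/(2·30) ≡ 62/60. 60⁻¹ ≡ 19 (mod 67), so λ ≡ 62·19 ≡ 39.
  x = λ² - 61 - 61 = 1521 - 122 ≡ 59; y = λ·(61 - 59) - 30 ≡ 48. → (59, 48)
3P: (59, 48) + (61, 30). λ = (30 - 48)/(61 - 59) ≡ 49/2 mod 67. 2⁻¹ ≡ 34 (mod 67) since 2·34 = 68 ≡ 1, so λ ≡ 58.
  x = λ² - 59 - 61 = 3364 - 120 ≡ 28; y = λ·(59 - 28) - 48 ≡ 8. → (28, 8)
4P: (28, 8) + (61, 30). λ = (30 - 8)/(61 - 28) ≡ 22/33 mod 67. 33⁻¹ ≡ 65 (mod 67) since 33·65 = 2145 ≡ 1, so λ ≡ 23.
  x = λ² - 28 - 61 = 529 - 89 ≡ 38; y = λ·(28 - 38) - 8 ≡ 30. → (38, 30)
5P: (38, 30) + (61, 30). λ = (30 - 30)/(61 - 38) ≡ 0/23 mod 67. 23⁻¹ ≡ 35 (mod 67), so λ ≡ 0.
  x = λ² - 38 - 61 = 0 - 99 ≡ 35; y = λ·(38 - 35) - 30 ≡ 37. → (35, 37)
6P: (35, 37) + (61, 30). λ = (30 - 37)/(61 - 35) ≡ 60/26 mod 67. 26⁻¹ ≡ 49 (mod 67) since 26·49 = 1274 ≡ 1, so λ ≡ 59.
  x = λ² - 35 - 61 = 3481 - 96 ≡ 35; y = λ·(35 - 35) - 37 ≡ 30. → (35, 30)
7P: (35, 30) + (61, 30). λ = (30 - 30)/(61 - 35) ≡ 0/26 mod 67. 26⁻¹ ≡ 49 (mod 67), so λ ≡ 0.
  x = λ² - 35 - 61 = 0 - 96 ≡ 38; y = λ·(35 - 38) - 30 ≡ 37. → (38, 37)
8P: (38, 37) + (61, 30). λ = (30 - 37)/(61 - 38) ≡ 60/23 mod 67. 23⁻¹ ≡ 35 (mod 67), so λ ≡ 23.
  x = λ² - 38 - 61 = 529 - 99 ≡ 28; y = λ·(38 - 28) - 37 ≡ 59. → (28, 59)
9P: (28, 59) + (61, 30). λ = (30 - 59)/(61 - 28) ≡ 38/33 mod 67. 33⁻¹ ≡ 65 (mod 67) since 33·65 = 2145 ≡ 1, so λ ≡ 58.
  x = λ² - 28 - 61 = 3364 - 89 ≡ 59; y = λ·(28 - 59) - 59 ≡ 19. → (59, 19)
10P: (59, 19) + (61, 30). λ = (30 - 19)/(61 - 59) ≡ 11/2 mod 67. 2⁻¹ ≡ 34 (mod 67) since 2·34 = 68 ≡ 1, so λ ≡ 39.
  x = λ² - 59 - 61 = 1521 - 120 ≡ 61; y = λ·(59 - 61) - 19 ≡ 37. → (61, 37)
11P: (61, 37) + (61, 30): same x and y₁ ≡ -y₂, so the sum is O.
11P = O, so the order is 11.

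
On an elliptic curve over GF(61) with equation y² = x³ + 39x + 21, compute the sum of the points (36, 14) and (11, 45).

(36, 14) + (11, 45). λ = (45 - 14)/(11 - 36) ≡ 31/36 mod 61. 36⁻¹ ≡ 39 (mod 61) since 36·39 = 1404 ≡ 1, so λ ≡ 50.
  x = λ² - 36 - 11 = 2500 - 47 ≡ 13; y = λ·(36 - 13) - 14 ≡ 38. → (13, 38)

(13, 38)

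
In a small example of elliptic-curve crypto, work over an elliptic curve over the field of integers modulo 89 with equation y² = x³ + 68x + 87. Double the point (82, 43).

tangent at (82, 43): λ = (3·82² + 68)/(2·43) ≡ 37/86. 86⁻¹ ≡ 59 (mod 89), so λ ≡ 37·59 ≡ 47.
  x = λ² - 82 - 82 = 2209 - 164 ≡ 87; y = λ·(82 - 87) - 43 ≡ 78. → (87, 78)

(87, 78)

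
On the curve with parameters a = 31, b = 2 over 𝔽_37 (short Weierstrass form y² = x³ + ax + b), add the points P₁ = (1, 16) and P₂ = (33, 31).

(12, 17)

(1, 16) + (33, 31). λ = (31 - 16)/(33 - 1) ≡ 15/32 mod 37. 32⁻¹ ≡ 22 (mod 37) since 32·22 = 704 ≡ 1, so λ ≡ 34.
  x = λ² - 1 - 33 = 1156 - 34 ≡ 12; y = λ·(1 - 12) - 16 ≡ 17. → (12, 17)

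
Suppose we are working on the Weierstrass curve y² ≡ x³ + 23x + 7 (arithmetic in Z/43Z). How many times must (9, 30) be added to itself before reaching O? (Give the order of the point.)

7

2P: tangent at (9, 30): λ = (3·9² + 23)/(2·30) ≡ 8/17. 17⁻¹ ≡ 38 (mod 43) since 17·38 = 646 ≡ 1, so λ ≡ 8·38 ≡ 3.
  x = λ² - 9 - 9 = 9 - 18 ≡ 34; y = λ·(9 - 34) - 30 ≡ 24. → (34, 24)
3P: (34, 24) + (9, 30). λ = (30 - 24)/(9 - 34) ≡ 6/18 mod 43. 18⁻¹ ≡ 12 (mod 43) since 18·12 = 216 ≡ 1, so λ ≡ 29.
  x = λ² - 34 - 9 = 841 - 43 ≡ 24; y = λ·(34 - 24) - 24 ≡ 8. → (24, 8)
4P: (24, 8) + (9, 30). λ = (30 - 8)/(9 - 24) ≡ 22/28 mod 43. 28⁻¹ ≡ 20 (mod 43), so λ ≡ 10.
  x = λ² - 24 - 9 = 100 - 33 ≡ 24; y = λ·(24 - 24) - 8 ≡ 35. → (24, 35)
5P: (24, 35) + (9, 30). λ = (30 - 35)/(9 - 24) ≡ 38/28 mod 43. 28⁻¹ ≡ 20 (mod 43) since 28·20 = 560 ≡ 1, so λ ≡ 29.
  x = λ² - 24 - 9 = 841 - 33 ≡ 34; y = λ·(24 - 34) - 35 ≡ 19. → (34, 19)
6P: (34, 19) + (9, 30). λ = (30 - 19)/(9 - 34) ≡ 11/18 mod 43. 18⁻¹ ≡ 12 (mod 43) since 18·12 = 216 ≡ 1, so λ ≡ 3.
  x = λ² - 34 - 9 = 9 - 43 ≡ 9; y = λ·(34 - 9) - 19 ≡ 13. → (9, 13)
7P: (9, 13) + (9, 30): same x and y₁ ≡ -y₂, so the sum is O.
7P = O, so the order is 7.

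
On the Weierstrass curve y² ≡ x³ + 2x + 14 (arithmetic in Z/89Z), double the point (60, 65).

(47, 54)

tangent at (60, 65): λ = (3·60² + 2)/(2·65) ≡ 33/41. 41⁻¹ ≡ 76 (mod 89) since 41·76 = 3116 ≡ 1, so λ ≡ 33·76 ≡ 16.
  x = λ² - 60 - 60 = 256 - 120 ≡ 47; y = λ·(60 - 47) - 65 ≡ 54. → (47, 54)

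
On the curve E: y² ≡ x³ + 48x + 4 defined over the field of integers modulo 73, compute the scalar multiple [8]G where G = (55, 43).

Double-and-add on 8 = (1000)₂. Start with G = (55, 43) for the leading 1-bit.
double: tangent at (55, 43): λ = (3·55² + 48)/(2·43) ≡ 71/13. 13⁻¹ ≡ 45 (mod 73) since 13·45 = 585 ≡ 1, so λ ≡ 71·45 ≡ 56.
  x = λ² - 55 - 55 = 3136 - 110 ≡ 33; y = λ·(55 - 33) - 43 ≡ 21. → (33, 21)
double: tangent at (33, 21): λ = (3·33² + 48)/(2·21) ≡ 30/42. 42⁻¹ ≡ 40 (mod 73) since 42·40 = 1680 ≡ 1, so λ ≡ 30·40 ≡ 32.
  x = λ² - 33 - 33 = 1024 - 66 ≡ 9; y = λ·(33 - 9) - 21 ≡ 17. → (9, 17)
double: tangent at (9, 17): λ = (3·9² + 48)/(2·17) ≡ 72/34. 34⁻¹ ≡ 58 (mod 73), so λ ≡ 72·58 ≡ 15.
  x = λ² - 9 - 9 = 225 - 18 ≡ 61; y = λ·(9 - 61) - 17 ≡ 6. → (61, 6)

(61, 6)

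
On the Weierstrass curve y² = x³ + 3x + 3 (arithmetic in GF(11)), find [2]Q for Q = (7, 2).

tangent at (7, 2): λ = (3·7² + 3)/(2·2) ≡ 7/4. 4⁻¹ ≡ 3 (mod 11) since 4·3 = 12 ≡ 1, so λ ≡ 7·3 ≡ 10.
  x = λ² - 7 - 7 = 100 - 14 ≡ 9; y = λ·(7 - 9) - 2 ≡ 0. → (9, 0)

(9, 0)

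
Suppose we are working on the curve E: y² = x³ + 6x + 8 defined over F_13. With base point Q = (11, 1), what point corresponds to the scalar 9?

(12, 12)

Double-and-add on 9 = (1001)₂. Start with Q = (11, 1) for the leading 1-bit.
double: tangent at (11, 1): λ = (3·11² + 6)/(2·1) ≡ 5/2. 2⁻¹ ≡ 7 (mod 13) since 2·7 = 14 ≡ 1, so λ ≡ 5·7 ≡ 9.
  x = λ² - 11 - 11 = 81 - 22 ≡ 7; y = λ·(11 - 7) - 1 ≡ 9. → (7, 9)
double: tangent at (7, 9): λ = (3·7² + 6)/(2·9) ≡ 10/5. 5⁻¹ ≡ 8 (mod 13) since 5·8 = 40 ≡ 1, so λ ≡ 10·8 ≡ 2.
  x = λ² - 7 - 7 = 4 - 14 ≡ 3; y = λ·(7 - 3) - 9 ≡ 12. → (3, 12)
double: tangent at (3, 12): λ = (3·3² + 6)/(2·12) ≡ 7/11. 11⁻¹ ≡ 6 (mod 13) since 11·6 = 66 ≡ 1, so λ ≡ 7·6 ≡ 3.
  x = λ² - 3 - 3 = 9 - 6 ≡ 3; y = λ·(3 - 3) - 12 ≡ 1. → (3, 1)
add Q: (3, 1) + (11, 1). λ = (1 - 1)/(11 - 3) ≡ 0/8 mod 13. 8⁻¹ ≡ 5 (mod 13) since 8·5 = 40 ≡ 1, so λ ≡ 0.
  x = λ² - 3 - 11 = 0 - 14 ≡ 12; y = λ·(3 - 12) - 1 ≡ 12. → (12, 12)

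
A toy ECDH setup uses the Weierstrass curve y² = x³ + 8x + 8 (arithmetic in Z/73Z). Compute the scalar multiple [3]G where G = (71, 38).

(55, 23)

Repeated addition: build up to 3G.
2G: tangent at (71, 38): λ = (3·71² + 8)/(2·38) ≡ 20/3. 3⁻¹ ≡ 49 (mod 73), so λ ≡ 20·49 ≡ 31.
  x = λ² - 71 - 71 = 961 - 142 ≡ 16; y = λ·(71 - 16) - 38 ≡ 61. → (16, 61)
3G: (16, 61) + (71, 38). λ = (38 - 61)/(71 - 16) ≡ 50/55 mod 73. 55⁻¹ ≡ 4 (mod 73) since 55·4 = 220 ≡ 1, so λ ≡ 54.
  x = λ² - 16 - 71 = 2916 - 87 ≡ 55; y = λ·(16 - 55) - 61 ≡ 23. → (55, 23)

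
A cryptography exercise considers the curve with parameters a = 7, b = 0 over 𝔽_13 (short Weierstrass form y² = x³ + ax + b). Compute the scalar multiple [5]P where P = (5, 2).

Double-and-add on 5 = (101)₂. Start with P = (5, 2) for the leading 1-bit.
double: tangent at (5, 2): λ = (3·5² + 7)/(2·2) ≡ 4/4. 4⁻¹ ≡ 10 (mod 13) since 4·10 = 40 ≡ 1, so λ ≡ 4·10 ≡ 1.
  x = λ² - 5 - 5 = 1 - 10 ≡ 4; y = λ·(5 - 4) - 2 ≡ 12. → (4, 12)
double: tangent at (4, 12): λ = (3·4² + 7)/(2·12) ≡ 3/11. 11⁻¹ ≡ 6 (mod 13), so λ ≡ 3·6 ≡ 5.
  x = λ² - 4 - 4 = 25 - 8 ≡ 4; y = λ·(4 - 4) - 12 ≡ 1. → (4, 1)
add P: (4, 1) + (5, 2). λ = (2 - 1)/(5 - 4) ≡ 1/1 mod 13. 1⁻¹ ≡ 1 (mod 13) since 1·1 = 1 ≡ 1, so λ ≡ 1.
  x = λ² - 4 - 5 = 1 - 9 ≡ 5; y = λ·(4 - 5) - 1 ≡ 11. → (5, 11)

(5, 11)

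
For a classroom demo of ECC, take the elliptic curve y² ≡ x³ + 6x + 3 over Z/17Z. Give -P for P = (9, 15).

(9, 2)

-(9, 15) = (9, -15 mod 17) = (9, 2).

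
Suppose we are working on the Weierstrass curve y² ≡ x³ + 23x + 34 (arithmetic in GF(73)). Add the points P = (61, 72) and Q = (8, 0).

(52, 27)

(61, 72) + (8, 0). λ = (0 - 72)/(8 - 61) ≡ 1/20 mod 73. 20⁻¹ ≡ 11 (mod 73), so λ ≡ 11.
  x = λ² - 61 - 8 = 121 - 69 ≡ 52; y = λ·(61 - 52) - 72 ≡ 27. → (52, 27)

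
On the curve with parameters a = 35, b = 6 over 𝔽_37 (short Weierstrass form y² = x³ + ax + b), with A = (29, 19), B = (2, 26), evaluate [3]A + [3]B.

(25, 35)

First 3A:
Repeated addition: build up to 3A.
2A: tangent at (29, 19): λ = (3·29² + 35)/(2·19) ≡ 5/1. 1⁻¹ ≡ 1 (mod 37), so λ ≡ 5·1 ≡ 5.
  x = λ² - 29 - 29 = 25 - 58 ≡ 4; y = λ·(29 - 4) - 19 ≡ 32. → (4, 32)
3A: (4, 32) + (29, 19). λ = (19 - 32)/(29 - 4) ≡ 24/25 mod 37. 25⁻¹ ≡ 3 (mod 37) since 25·3 = 75 ≡ 1, so λ ≡ 35.
  x = λ² - 4 - 29 = 1225 - 33 ≡ 8; y = λ·(4 - 8) - 32 ≡ 13. → (8, 13)
3A = (8, 13).
Next 3B:
Repeated addition: build up to 3B.
2B: tangent at (2, 26): λ = (3·2² + 35)/(2·26) ≡ 10/15. 15⁻¹ ≡ 5 (mod 37), so λ ≡ 10·5 ≡ 13.
  x = λ² - 2 - 2 = 169 - 4 ≡ 17; y = λ·(2 - 17) - 26 ≡ 1. → (17, 1)
3B: (17, 1) + (2, 26). λ = (26 - 1)/(2 - 17) ≡ 25/22 mod 37. 22⁻¹ ≡ 32 (mod 37) since 22·32 = 704 ≡ 1, so λ ≡ 23.
  x = λ² - 17 - 2 = 529 - 19 ≡ 29; y = λ·(17 - 29) - 1 ≡ 19. → (29, 19)
3B = (29, 19).
Finally 3A + 3B:
(8, 13) + (29, 19). λ = (19 - 13)/(29 - 8) ≡ 6/21 mod 37. 21⁻¹ ≡ 30 (mod 37), so λ ≡ 32.
  x = λ² - 8 - 29 = 1024 - 37 ≡ 25; y = λ·(8 - 25) - 13 ≡ 35. → (25, 35)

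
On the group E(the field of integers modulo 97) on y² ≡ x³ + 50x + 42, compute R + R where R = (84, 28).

(91, 60)

tangent at (84, 28): λ = (3·84² + 50)/(2·28) ≡ 72/56. 56⁻¹ ≡ 26 (mod 97), so λ ≡ 72·26 ≡ 29.
  x = λ² - 84 - 84 = 841 - 168 ≡ 91; y = λ·(84 - 91) - 28 ≡ 60. → (91, 60)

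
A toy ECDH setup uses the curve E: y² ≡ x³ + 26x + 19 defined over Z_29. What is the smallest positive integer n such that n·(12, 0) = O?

2

2P: (12, 0) + (12, 0): same x and y₁ ≡ -y₂, so the sum is O.
2P = O, so the order is 2.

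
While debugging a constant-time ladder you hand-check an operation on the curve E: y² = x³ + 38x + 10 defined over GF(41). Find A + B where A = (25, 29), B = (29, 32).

(25, 29) + (29, 32). λ = (32 - 29)/(29 - 25) ≡ 3/4 mod 41. 4⁻¹ ≡ 31 (mod 41), so λ ≡ 11.
  x = λ² - 25 - 29 = 121 - 54 ≡ 26; y = λ·(25 - 26) - 29 ≡ 1. → (26, 1)

(26, 1)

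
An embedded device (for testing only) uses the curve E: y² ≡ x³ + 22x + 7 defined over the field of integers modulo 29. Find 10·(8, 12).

Write Q = (8, 12).
Double-and-add on 10 = (1010)₂. Start with Q = (8, 12) for the leading 1-bit.
double: tangent at (8, 12): λ = (3·8² + 22)/(2·12) ≡ 11/24. 24⁻¹ ≡ 23 (mod 29), so λ ≡ 11·23 ≡ 21.
  x = λ² - 8 - 8 = 441 - 16 ≡ 19; y = λ·(8 - 19) - 12 ≡ 18. → (19, 18)
double: tangent at (19, 18): λ = (3·19² + 22)/(2·18) ≡ 3/7. 7⁻¹ ≡ 25 (mod 29) since 7·25 = 175 ≡ 1, so λ ≡ 3·25 ≡ 17.
  x = λ² - 19 - 19 = 289 - 38 ≡ 19; y = λ·(19 - 19) - 18 ≡ 11. → (19, 11)
add Q: (19, 11) + (8, 12). λ = (12 - 11)/(8 - 19) ≡ 1/18 mod 29. 18⁻¹ ≡ 21 (mod 29) since 18·21 = 378 ≡ 1, so λ ≡ 21.
  x = λ² - 19 - 8 = 441 - 27 ≡ 8; y = λ·(19 - 8) - 11 ≡ 17. → (8, 17)
double: tangent at (8, 17): λ = (3·8² + 22)/(2·17) ≡ 11/5. 5⁻¹ ≡ 6 (mod 29), so λ ≡ 11·6 ≡ 8.
  x = λ² - 8 - 8 = 64 - 16 ≡ 19; y = λ·(8 - 19) - 17 ≡ 11. → (19, 11)

(19, 11)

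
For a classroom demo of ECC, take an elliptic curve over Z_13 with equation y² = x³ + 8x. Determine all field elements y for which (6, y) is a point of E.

2, 11

x³ + 8x + 0 = 264 ≡ 4 (mod 13).
Square roots of 4 mod 13: 2 and 11 (since 2² = 4 ≡ 4).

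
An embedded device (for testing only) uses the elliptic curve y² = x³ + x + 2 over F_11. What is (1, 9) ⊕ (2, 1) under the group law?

(1, 9) + (2, 1). λ = (1 - 9)/(2 - 1) ≡ 3/1 mod 11. 1⁻¹ ≡ 1 (mod 11), so λ ≡ 3.
  x = λ² - 1 - 2 = 9 - 3 ≡ 6; y = λ·(1 - 6) - 9 ≡ 9. → (6, 9)

(6, 9)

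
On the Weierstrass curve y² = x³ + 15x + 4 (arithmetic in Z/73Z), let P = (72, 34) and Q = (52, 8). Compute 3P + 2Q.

First 3P:
Repeated addition: build up to 3P.
2P: tangent at (72, 34): λ = (3·72² + 15)/(2·34) ≡ 18/68. 68⁻¹ ≡ 29 (mod 73), so λ ≡ 18·29 ≡ 11.
  x = λ² - 72 - 72 = 121 - 144 ≡ 50; y = λ·(72 - 50) - 34 ≡ 62. → (50, 62)
3P: (50, 62) + (72, 34). λ = (34 - 62)/(72 - 50) ≡ 45/22 mod 73. 22⁻¹ ≡ 10 (mod 73) since 22·10 = 220 ≡ 1, so λ ≡ 12.
  x = λ² - 50 - 72 = 144 - 122 ≡ 22; y = λ·(50 - 22) - 62 ≡ 55. → (22, 55)
3P = (22, 55).
Next 2Q:
Repeated addition: build up to 2Q.
2Q: tangent at (52, 8): λ = (3·52² + 15)/(2·8) ≡ 24/16. 16⁻¹ ≡ 32 (mod 73), so λ ≡ 24·32 ≡ 38.
  x = λ² - 52 - 52 = 1444 - 104 ≡ 26; y = λ·(52 - 26) - 8 ≡ 31. → (26, 31)
2Q = (26, 31).
Finally 3P + 2Q:
(22, 55) + (26, 31). λ = (31 - 55)/(26 - 22) ≡ 49/4 mod 73. 4⁻¹ ≡ 55 (mod 73) since 4·55 = 220 ≡ 1, so λ ≡ 67.
  x = λ² - 22 - 26 = 4489 - 48 ≡ 61; y = λ·(22 - 61) - 55 ≡ 33. → (61, 33)

(61, 33)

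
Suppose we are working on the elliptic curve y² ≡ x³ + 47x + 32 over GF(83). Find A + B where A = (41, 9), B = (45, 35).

(60, 75)

(41, 9) + (45, 35). λ = (35 - 9)/(45 - 41) ≡ 26/4 mod 83. 4⁻¹ ≡ 21 (mod 83) since 4·21 = 84 ≡ 1, so λ ≡ 48.
  x = λ² - 41 - 45 = 2304 - 86 ≡ 60; y = λ·(41 - 60) - 9 ≡ 75. → (60, 75)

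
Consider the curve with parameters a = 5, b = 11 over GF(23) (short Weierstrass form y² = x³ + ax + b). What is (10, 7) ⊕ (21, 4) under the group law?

(5, 0)

(10, 7) + (21, 4). λ = (4 - 7)/(21 - 10) ≡ 20/11 mod 23. 11⁻¹ ≡ 21 (mod 23) since 11·21 = 231 ≡ 1, so λ ≡ 6.
  x = λ² - 10 - 21 = 36 - 31 ≡ 5; y = λ·(10 - 5) - 7 ≡ 0. → (5, 0)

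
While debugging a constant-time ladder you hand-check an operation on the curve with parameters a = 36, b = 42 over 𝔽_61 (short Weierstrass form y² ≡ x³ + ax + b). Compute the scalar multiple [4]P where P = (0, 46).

Double-and-add on 4 = (100)₂. Start with P = (0, 46) for the leading 1-bit.
double: tangent at (0, 46): λ = (3·0² + 36)/(2·46) ≡ 36/31. 31⁻¹ ≡ 2 (mod 61), so λ ≡ 36·2 ≡ 11.
  x = λ² - 0 - 0 = 121 - 0 ≡ 60; y = λ·(0 - 60) - 46 ≡ 26. → (60, 26)
double: tangent at (60, 26): λ = (3·60² + 36)/(2·26) ≡ 39/52. 52⁻¹ ≡ 27 (mod 61) since 52·27 = 1404 ≡ 1, so λ ≡ 39·27 ≡ 16.
  x = λ² - 60 - 60 = 256 - 120 ≡ 14; y = λ·(60 - 14) - 26 ≡ 39. → (14, 39)

(14, 39)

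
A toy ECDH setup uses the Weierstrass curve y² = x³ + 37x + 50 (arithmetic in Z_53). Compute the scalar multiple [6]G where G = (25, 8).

Double-and-add on 6 = (110)₂. Start with G = (25, 8) for the leading 1-bit.
double: tangent at (25, 8): λ = (3·25² + 37)/(2·8) ≡ 4/16. 16⁻¹ ≡ 10 (mod 53), so λ ≡ 4·10 ≡ 40.
  x = λ² - 25 - 25 = 1600 - 50 ≡ 13; y = λ·(25 - 13) - 8 ≡ 48. → (13, 48)
add G: (13, 48) + (25, 8). λ = (8 - 48)/(25 - 13) ≡ 13/12 mod 53. 12⁻¹ ≡ 31 (mod 53), so λ ≡ 32.
  x = λ² - 13 - 25 = 1024 - 38 ≡ 32; y = λ·(13 - 32) - 48 ≡ 33. → (32, 33)
double: tangent at (32, 33): λ = (3·32² + 37)/(2·33) ≡ 35/13. 13⁻¹ ≡ 49 (mod 53) since 13·49 = 637 ≡ 1, so λ ≡ 35·49 ≡ 19.
  x = λ² - 32 - 32 = 361 - 64 ≡ 32; y = λ·(32 - 32) - 33 ≡ 20. → (32, 20)

(32, 20)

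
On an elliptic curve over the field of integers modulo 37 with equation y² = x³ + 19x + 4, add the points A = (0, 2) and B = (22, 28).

(0, 2) + (22, 28). λ = (28 - 2)/(22 - 0) ≡ 26/22 mod 37. 22⁻¹ ≡ 32 (mod 37) since 22·32 = 704 ≡ 1, so λ ≡ 18.
  x = λ² - 0 - 22 = 324 - 22 ≡ 6; y = λ·(0 - 6) - 2 ≡ 1. → (6, 1)

(6, 1)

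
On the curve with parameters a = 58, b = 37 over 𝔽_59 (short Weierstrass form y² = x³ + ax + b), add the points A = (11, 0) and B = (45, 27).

(39, 9)

(11, 0) + (45, 27). λ = (27 - 0)/(45 - 11) ≡ 27/34 mod 59. 34⁻¹ ≡ 33 (mod 59) since 34·33 = 1122 ≡ 1, so λ ≡ 6.
  x = λ² - 11 - 45 = 36 - 56 ≡ 39; y = λ·(11 - 39) - 0 ≡ 9. → (39, 9)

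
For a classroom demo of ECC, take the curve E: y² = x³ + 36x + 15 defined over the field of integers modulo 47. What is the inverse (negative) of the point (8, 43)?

-(8, 43) = (8, -43 mod 47) = (8, 4).

(8, 4)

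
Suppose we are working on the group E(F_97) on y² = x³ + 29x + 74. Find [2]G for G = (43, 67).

(9, 26)

tangent at (43, 67): λ = (3·43² + 29)/(2·67) ≡ 47/37. 37⁻¹ ≡ 21 (mod 97), so λ ≡ 47·21 ≡ 17.
  x = λ² - 43 - 43 = 289 - 86 ≡ 9; y = λ·(43 - 9) - 67 ≡ 26. → (9, 26)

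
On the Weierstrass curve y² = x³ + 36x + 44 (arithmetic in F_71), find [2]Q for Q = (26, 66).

tangent at (26, 66): λ = (3·26² + 36)/(2·66) ≡ 5/61. 61⁻¹ ≡ 7 (mod 71), so λ ≡ 5·7 ≡ 35.
  x = λ² - 26 - 26 = 1225 - 52 ≡ 37; y = λ·(26 - 37) - 66 ≡ 46. → (37, 46)

(37, 46)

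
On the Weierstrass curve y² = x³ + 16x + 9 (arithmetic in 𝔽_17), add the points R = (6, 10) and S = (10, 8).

(14, 11)

(6, 10) + (10, 8). λ = (8 - 10)/(10 - 6) ≡ 15/4 mod 17. 4⁻¹ ≡ 13 (mod 17) since 4·13 = 52 ≡ 1, so λ ≡ 8.
  x = λ² - 6 - 10 = 64 - 16 ≡ 14; y = λ·(6 - 14) - 10 ≡ 11. → (14, 11)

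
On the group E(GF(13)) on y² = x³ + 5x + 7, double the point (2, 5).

tangent at (2, 5): λ = (3·2² + 5)/(2·5) ≡ 4/10. 10⁻¹ ≡ 4 (mod 13) since 10·4 = 40 ≡ 1, so λ ≡ 4·4 ≡ 3.
  x = λ² - 2 - 2 = 9 - 4 ≡ 5; y = λ·(2 - 5) - 5 ≡ 12. → (5, 12)

(5, 12)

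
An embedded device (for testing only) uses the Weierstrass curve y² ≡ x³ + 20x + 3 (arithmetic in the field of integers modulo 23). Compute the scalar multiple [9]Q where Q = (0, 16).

(8, 10)

Double-and-add on 9 = (1001)₂. Start with Q = (0, 16) for the leading 1-bit.
double: tangent at (0, 16): λ = (3·0² + 20)/(2·16) ≡ 20/9. 9⁻¹ ≡ 18 (mod 23), so λ ≡ 20·18 ≡ 15.
  x = λ² - 0 - 0 = 225 - 0 ≡ 18; y = λ·(0 - 18) - 16 ≡ 13. → (18, 13)
double: tangent at (18, 13): λ = (3·18² + 20)/(2·13) ≡ 3/3. 3⁻¹ ≡ 8 (mod 23), so λ ≡ 3·8 ≡ 1.
  x = λ² - 18 - 18 = 1 - 36 ≡ 11; y = λ·(18 - 11) - 13 ≡ 17. → (11, 17)
double: tangent at (11, 17): λ = (3·11² + 20)/(2·17) ≡ 15/11. 11⁻¹ ≡ 21 (mod 23), so λ ≡ 15·21 ≡ 16.
  x = λ² - 11 - 11 = 256 - 22 ≡ 4; y = λ·(11 - 4) - 17 ≡ 3. → (4, 3)
add Q: (4, 3) + (0, 16). λ = (16 - 3)/(0 - 4) ≡ 13/19 mod 23. 19⁻¹ ≡ 17 (mod 23), so λ ≡ 14.
  x = λ² - 4 - 0 = 196 - 4 ≡ 8; y = λ·(4 - 8) - 3 ≡ 10. → (8, 10)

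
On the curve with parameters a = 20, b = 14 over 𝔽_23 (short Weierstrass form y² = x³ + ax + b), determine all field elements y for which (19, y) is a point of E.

10, 13

x³ + 20x + 14 = 7253 ≡ 8 (mod 23).
Square roots of 8 mod 23: 10 and 13 (since 10² = 100 ≡ 8).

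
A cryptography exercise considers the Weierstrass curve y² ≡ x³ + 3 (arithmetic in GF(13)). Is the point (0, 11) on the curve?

y² = 11² ≡ 4; x³ + 0x + 3 = 3 ≡ 3 (mod 13). 4 ≠ 3.

no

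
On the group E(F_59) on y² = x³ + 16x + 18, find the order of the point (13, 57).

2P: tangent at (13, 57): λ = (3·13² + 16)/(2·57) ≡ 51/55. 55⁻¹ ≡ 44 (mod 59), so λ ≡ 51·44 ≡ 2.
  x = λ² - 13 - 13 = 4 - 26 ≡ 37; y = λ·(13 - 37) - 57 ≡ 13. → (37, 13)
3P: (37, 13) + (13, 57). λ = (57 - 13)/(13 - 37) ≡ 44/35 mod 59. 35⁻¹ ≡ 27 (mod 59) since 35·27 = 945 ≡ 1, so λ ≡ 8.
  x = λ² - 37 - 13 = 64 - 50 ≡ 14; y = λ·(37 - 14) - 13 ≡ 53. → (14, 53)
4P: (14, 53) + (13, 57). λ = (57 - 53)/(13 - 14) ≡ 4/58 mod 59. 58⁻¹ ≡ 58 (mod 59) since 58·58 = 3364 ≡ 1, so λ ≡ 55.
  x = λ² - 14 - 13 = 3025 - 27 ≡ 48; y = λ·(14 - 48) - 53 ≡ 24. → (48, 24)
5P: (48, 24) + (13, 57). λ = (57 - 24)/(13 - 48) ≡ 33/24 mod 59. 24⁻¹ ≡ 32 (mod 59) since 24·32 = 768 ≡ 1, so λ ≡ 53.
  x = λ² - 48 - 13 = 2809 - 61 ≡ 34; y = λ·(48 - 34) - 24 ≡ 10. → (34, 10)
6P: (34, 10) + (13, 57). λ = (57 - 10)/(13 - 34) ≡ 47/38 mod 59. 38⁻¹ ≡ 14 (mod 59) since 38·14 = 532 ≡ 1, so λ ≡ 9.
  x = λ² - 34 - 13 = 81 - 47 ≡ 34; y = λ·(34 - 34) - 10 ≡ 49. → (34, 49)
7P: (34, 49) + (13, 57). λ = (57 - 49)/(13 - 34) ≡ 8/38 mod 59. 38⁻¹ ≡ 14 (mod 59) since 38·14 = 532 ≡ 1, so λ ≡ 53.
  x = λ² - 34 - 13 = 2809 - 47 ≡ 48; y = λ·(34 - 48) - 49 ≡ 35. → (48, 35)
8P: (48, 35) + (13, 57). λ = (57 - 35)/(13 - 48) ≡ 22/24 mod 59. 24⁻¹ ≡ 32 (mod 59) since 24·32 = 768 ≡ 1, so λ ≡ 55.
  x = λ² - 48 - 13 = 3025 - 61 ≡ 14; y = λ·(48 - 14) - 35 ≡ 6. → (14, 6)
9P: (14, 6) + (13, 57). λ = (57 - 6)/(13 - 14) ≡ 51/58 mod 59. 58⁻¹ ≡ 58 (mod 59) since 58·58 = 3364 ≡ 1, so λ ≡ 8.
  x = λ² - 14 - 13 = 64 - 27 ≡ 37; y = λ·(14 - 37) - 6 ≡ 46. → (37, 46)
10P: (37, 46) + (13, 57). λ = (57 - 46)/(13 - 37) ≡ 11/35 mod 59. 35⁻¹ ≡ 27 (mod 59), so λ ≡ 2.
  x = λ² - 37 - 13 = 4 - 50 ≡ 13; y = λ·(37 - 13) - 46 ≡ 2. → (13, 2)
11P: (13, 2) + (13, 57): same x and y₁ ≡ -y₂, so the sum is O.
11P = O, so the order is 11.

11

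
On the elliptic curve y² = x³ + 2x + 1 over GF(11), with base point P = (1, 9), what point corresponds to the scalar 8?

Double-and-add on 8 = (1000)₂. Start with P = (1, 9) for the leading 1-bit.
double: tangent at (1, 9): λ = (3·1² + 2)/(2·9) ≡ 5/7. 7⁻¹ ≡ 8 (mod 11) since 7·8 = 56 ≡ 1, so λ ≡ 5·8 ≡ 7.
  x = λ² - 1 - 1 = 49 - 2 ≡ 3; y = λ·(1 - 3) - 9 ≡ 10. → (3, 10)
double: tangent at (3, 10): λ = (3·3² + 2)/(2·10) ≡ 7/9. 9⁻¹ ≡ 5 (mod 11) since 9·5 = 45 ≡ 1, so λ ≡ 7·5 ≡ 2.
  x = λ² - 3 - 3 = 4 - 6 ≡ 9; y = λ·(3 - 9) - 10 ≡ 0. → (9, 0)
double: (9, 0) + (9, 0): same x and y₁ ≡ -y₂, so the sum is 𝒪.

O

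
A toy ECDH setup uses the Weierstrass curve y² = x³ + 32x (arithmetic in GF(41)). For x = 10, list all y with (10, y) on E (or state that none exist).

7, 34

x³ + 32x + 0 = 1320 ≡ 8 (mod 41).
Square roots of 8 mod 41: 7 and 34 (since 7² = 49 ≡ 8).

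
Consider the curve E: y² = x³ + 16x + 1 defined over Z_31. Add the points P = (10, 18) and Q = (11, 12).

(15, 12)

(10, 18) + (11, 12). λ = (12 - 18)/(11 - 10) ≡ 25/1 mod 31. 1⁻¹ ≡ 1 (mod 31), so λ ≡ 25.
  x = λ² - 10 - 11 = 625 - 21 ≡ 15; y = λ·(10 - 15) - 18 ≡ 12. → (15, 12)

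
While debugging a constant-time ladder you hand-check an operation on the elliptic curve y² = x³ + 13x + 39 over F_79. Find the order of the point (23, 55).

2P: tangent at (23, 55): λ = (3·23² + 13)/(2·55) ≡ 20/31. 31⁻¹ ≡ 51 (mod 79) since 31·51 = 1581 ≡ 1, so λ ≡ 20·51 ≡ 72.
  x = λ² - 23 - 23 = 5184 - 46 ≡ 3; y = λ·(23 - 3) - 55 ≡ 42. → (3, 42)
3P: (3, 42) + (23, 55). λ = (55 - 42)/(23 - 3) ≡ 13/20 mod 79. 20⁻¹ ≡ 4 (mod 79) since 20·4 = 80 ≡ 1, so λ ≡ 52.
  x = λ² - 3 - 23 = 2704 - 26 ≡ 71; y = λ·(3 - 71) - 42 ≡ 56. → (71, 56)
4P: (71, 56) + (23, 55). λ = (55 - 56)/(23 - 71) ≡ 78/31 mod 79. 31⁻¹ ≡ 51 (mod 79) since 31·51 = 1581 ≡ 1, so λ ≡ 28.
  x = λ² - 71 - 23 = 784 - 94 ≡ 58; y = λ·(71 - 58) - 56 ≡ 71. → (58, 71)
5P: (58, 71) + (23, 55). λ = (55 - 71)/(23 - 58) ≡ 63/44 mod 79. 44⁻¹ ≡ 9 (mod 79), so λ ≡ 14.
  x = λ² - 58 - 23 = 196 - 81 ≡ 36; y = λ·(58 - 36) - 71 ≡ 0. → (36, 0)
6P: (36, 0) + (23, 55). λ = (55 - 0)/(23 - 36) ≡ 55/66 mod 79. 66⁻¹ ≡ 6 (mod 79), so λ ≡ 14.
  x = λ² - 36 - 23 = 196 - 59 ≡ 58; y = λ·(36 - 58) - 0 ≡ 8. → (58, 8)
7P: (58, 8) + (23, 55). λ = (55 - 8)/(23 - 58) ≡ 47/44 mod 79. 44⁻¹ ≡ 9 (mod 79), so λ ≡ 28.
  x = λ² - 58 - 23 = 784 - 81 ≡ 71; y = λ·(58 - 71) - 8 ≡ 23. → (71, 23)
8P: (71, 23) + (23, 55). λ = (55 - 23)/(23 - 71) ≡ 32/31 mod 79. 31⁻¹ ≡ 51 (mod 79), so λ ≡ 52.
  x = λ² - 71 - 23 = 2704 - 94 ≡ 3; y = λ·(71 - 3) - 23 ≡ 37. → (3, 37)
9P: (3, 37) + (23, 55). λ = (55 - 37)/(23 - 3) ≡ 18/20 mod 79. 20⁻¹ ≡ 4 (mod 79), so λ ≡ 72.
  x = λ² - 3 - 23 = 5184 - 26 ≡ 23; y = λ·(3 - 23) - 37 ≡ 24. → (23, 24)
10P: (23, 24) + (23, 55): same x and y₁ ≡ -y₂, so the sum is the point at infinity.
10P = the point at infinity, so the order is 10.

10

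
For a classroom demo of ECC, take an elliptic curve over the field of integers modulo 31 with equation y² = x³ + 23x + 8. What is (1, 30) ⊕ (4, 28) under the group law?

(23, 26)

(1, 30) + (4, 28). λ = (28 - 30)/(4 - 1) ≡ 29/3 mod 31. 3⁻¹ ≡ 21 (mod 31), so λ ≡ 20.
  x = λ² - 1 - 4 = 400 - 5 ≡ 23; y = λ·(1 - 23) - 30 ≡ 26. → (23, 26)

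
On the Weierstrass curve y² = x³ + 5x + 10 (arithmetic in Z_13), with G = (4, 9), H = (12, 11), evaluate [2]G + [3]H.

First 2G:
Repeated addition: build up to 2G.
2G: tangent at (4, 9): λ = (3·4² + 5)/(2·9) ≡ 1/5. 5⁻¹ ≡ 8 (mod 13), so λ ≡ 1·8 ≡ 8.
  x = λ² - 4 - 4 = 64 - 8 ≡ 4; y = λ·(4 - 4) - 9 ≡ 4. → (4, 4)
2G = (4, 4).
Next 3H:
Repeated addition: build up to 3H.
2H: tangent at (12, 11): λ = (3·12² + 5)/(2·11) ≡ 8/9. 9⁻¹ ≡ 3 (mod 13), so λ ≡ 8·3 ≡ 11.
  x = λ² - 12 - 12 = 121 - 24 ≡ 6; y = λ·(12 - 6) - 11 ≡ 3. → (6, 3)
3H: (6, 3) + (12, 11). λ = (11 - 3)/(12 - 6) ≡ 8/6 mod 13. 6⁻¹ ≡ 11 (mod 13) since 6·11 = 66 ≡ 1, so λ ≡ 10.
  x = λ² - 6 - 12 = 100 - 18 ≡ 4; y = λ·(6 - 4) - 3 ≡ 4. → (4, 4)
3H = (4, 4).
Finally 2G + 3H:
tangent at (4, 4): λ = (3·4² + 5)/(2·4) ≡ 1/8. 8⁻¹ ≡ 5 (mod 13), so λ ≡ 1·5 ≡ 5.
  x = λ² - 4 - 4 = 25 - 8 ≡ 4; y = λ·(4 - 4) - 4 ≡ 9. → (4, 9)

(4, 9)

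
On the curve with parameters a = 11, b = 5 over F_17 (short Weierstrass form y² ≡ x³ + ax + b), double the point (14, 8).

tangent at (14, 8): λ = (3·14² + 11)/(2·8) ≡ 4/16. 16⁻¹ ≡ 16 (mod 17), so λ ≡ 4·16 ≡ 13.
  x = λ² - 14 - 14 = 169 - 28 ≡ 5; y = λ·(14 - 5) - 8 ≡ 7. → (5, 7)

(5, 7)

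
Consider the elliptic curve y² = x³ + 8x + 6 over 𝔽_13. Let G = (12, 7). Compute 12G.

(12, 7)

Repeated addition: build up to 12G.
2G: tangent at (12, 7): λ = (3·12² + 8)/(2·7) ≡ 11/1. 1⁻¹ ≡ 1 (mod 13), so λ ≡ 11·1 ≡ 11.
  x = λ² - 12 - 12 = 121 - 24 ≡ 6; y = λ·(12 - 6) - 7 ≡ 7. → (6, 7)
3G: (6, 7) + (12, 7). λ = (7 - 7)/(12 - 6) ≡ 0/6 mod 13. 6⁻¹ ≡ 11 (mod 13), so λ ≡ 0.
  x = λ² - 6 - 12 = 0 - 18 ≡ 8; y = λ·(6 - 8) - 7 ≡ 6. → (8, 6)
4G: (8, 6) + (12, 7). λ = (7 - 6)/(12 - 8) ≡ 1/4 mod 13. 4⁻¹ ≡ 10 (mod 13), so λ ≡ 10.
  x = λ² - 8 - 12 = 100 - 20 ≡ 2; y = λ·(8 - 2) - 6 ≡ 2. → (2, 2)
5G: (2, 2) + (12, 7). λ = (7 - 2)/(12 - 2) ≡ 5/10 mod 13. 10⁻¹ ≡ 4 (mod 13), so λ ≡ 7.
  x = λ² - 2 - 12 = 49 - 14 ≡ 9; y = λ·(2 - 9) - 2 ≡ 1. → (9, 1)
6G: (9, 1) + (12, 7). λ = (7 - 1)/(12 - 9) ≡ 6/3 mod 13. 3⁻¹ ≡ 9 (mod 13) since 3·9 = 27 ≡ 1, so λ ≡ 2.
  x = λ² - 9 - 12 = 4 - 21 ≡ 9; y = λ·(9 - 9) - 1 ≡ 12. → (9, 12)
7G: (9, 12) + (12, 7). λ = (7 - 12)/(12 - 9) ≡ 8/3 mod 13. 3⁻¹ ≡ 9 (mod 13) since 3·9 = 27 ≡ 1, so λ ≡ 7.
  x = λ² - 9 - 12 = 49 - 21 ≡ 2; y = λ·(9 - 2) - 12 ≡ 11. → (2, 11)
8G: (2, 11) + (12, 7). λ = (7 - 11)/(12 - 2) ≡ 9/10 mod 13. 10⁻¹ ≡ 4 (mod 13) since 10·4 = 40 ≡ 1, so λ ≡ 10.
  x = λ² - 2 - 12 = 100 - 14 ≡ 8; y = λ·(2 - 8) - 11 ≡ 7. → (8, 7)
9G: (8, 7) + (12, 7). λ = (7 - 7)/(12 - 8) ≡ 0/4 mod 13. 4⁻¹ ≡ 10 (mod 13), so λ ≡ 0.
  x = λ² - 8 - 12 = 0 - 20 ≡ 6; y = λ·(8 - 6) - 7 ≡ 6. → (6, 6)
10G: (6, 6) + (12, 7). λ = (7 - 6)/(12 - 6) ≡ 1/6 mod 13. 6⁻¹ ≡ 11 (mod 13) since 6·11 = 66 ≡ 1, so λ ≡ 11.
  x = λ² - 6 - 12 = 121 - 18 ≡ 12; y = λ·(6 - 12) - 6 ≡ 6. → (12, 6)
11G: (12, 6) + (12, 7): same x and y₁ ≡ -y₂, so the sum is ∞.
12G: ∞ + (12, 7) = (12, 7) (identity).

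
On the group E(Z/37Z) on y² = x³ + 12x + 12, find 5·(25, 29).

Write G = (25, 29).
Double-and-add on 5 = (101)₂. Start with G = (25, 29) for the leading 1-bit.
double: tangent at (25, 29): λ = (3·25² + 12)/(2·29) ≡ 0/21. 21⁻¹ ≡ 30 (mod 37) since 21·30 = 630 ≡ 1, so λ ≡ 0·30 ≡ 0.
  x = λ² - 25 - 25 = 0 - 50 ≡ 24; y = λ·(25 - 24) - 29 ≡ 8. → (24, 8)
double: tangent at (24, 8): λ = (3·24² + 12)/(2·8) ≡ 1/16. 16⁻¹ ≡ 7 (mod 37) since 16·7 = 112 ≡ 1, so λ ≡ 1·7 ≡ 7.
  x = λ² - 24 - 24 = 49 - 48 ≡ 1; y = λ·(24 - 1) - 8 ≡ 5. → (1, 5)
add G: (1, 5) + (25, 29). λ = (29 - 5)/(25 - 1) ≡ 24/24 mod 37. 24⁻¹ ≡ 17 (mod 37) since 24·17 = 408 ≡ 1, so λ ≡ 1.
  x = λ² - 1 - 25 = 1 - 26 ≡ 12; y = λ·(1 - 12) - 5 ≡ 21. → (12, 21)

(12, 21)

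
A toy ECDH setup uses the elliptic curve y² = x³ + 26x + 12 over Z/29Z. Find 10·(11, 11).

O

Write G = (11, 11).
Double-and-add on 10 = (1010)₂. Start with G = (11, 11) for the leading 1-bit.
double: tangent at (11, 11): λ = (3·11² + 26)/(2·11) ≡ 12/22. 22⁻¹ ≡ 4 (mod 29), so λ ≡ 12·4 ≡ 19.
  x = λ² - 11 - 11 = 361 - 22 ≡ 20; y = λ·(11 - 20) - 11 ≡ 21. → (20, 21)
double: tangent at (20, 21): λ = (3·20² + 26)/(2·21) ≡ 8/13. 13⁻¹ ≡ 9 (mod 29) since 13·9 = 117 ≡ 1, so λ ≡ 8·9 ≡ 14.
  x = λ² - 20 - 20 = 196 - 40 ≡ 11; y = λ·(20 - 11) - 21 ≡ 18. → (11, 18)
add G: (11, 18) + (11, 11): same x and y₁ ≡ -y₂, so the sum is 𝒪.
double: 𝒪 + 𝒪 = 𝒪 (identity).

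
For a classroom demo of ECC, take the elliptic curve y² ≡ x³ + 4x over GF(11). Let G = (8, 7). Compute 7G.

(6, 3)

Double-and-add on 7 = (111)₂. Start with G = (8, 7) for the leading 1-bit.
double: tangent at (8, 7): λ = (3·8² + 4)/(2·7) ≡ 9/3. 3⁻¹ ≡ 4 (mod 11) since 3·4 = 12 ≡ 1, so λ ≡ 9·4 ≡ 3.
  x = λ² - 8 - 8 = 9 - 16 ≡ 4; y = λ·(8 - 4) - 7 ≡ 5. → (4, 5)
add G: (4, 5) + (8, 7). λ = (7 - 5)/(8 - 4) ≡ 2/4 mod 11. 4⁻¹ ≡ 3 (mod 11), so λ ≡ 6.
  x = λ² - 4 - 8 = 36 - 12 ≡ 2; y = λ·(4 - 2) - 5 ≡ 7. → (2, 7)
double: tangent at (2, 7): λ = (3·2² + 4)/(2·7) ≡ 5/3. 3⁻¹ ≡ 4 (mod 11), so λ ≡ 5·4 ≡ 9.
  x = λ² - 2 - 2 = 81 - 4 ≡ 0; y = λ·(2 - 0) - 7 ≡ 0. → (0, 0)
add G: (0, 0) + (8, 7). λ = (7 - 0)/(8 - 0) ≡ 7/8 mod 11. 8⁻¹ ≡ 7 (mod 11), so λ ≡ 5.
  x = λ² - 0 - 8 = 25 - 8 ≡ 6; y = λ·(0 - 6) - 0 ≡ 3. → (6, 3)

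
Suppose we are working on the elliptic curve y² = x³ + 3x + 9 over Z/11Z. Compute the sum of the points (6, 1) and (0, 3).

(6, 1) + (0, 3). λ = (3 - 1)/(0 - 6) ≡ 2/5 mod 11. 5⁻¹ ≡ 9 (mod 11), so λ ≡ 7.
  x = λ² - 6 - 0 = 49 - 6 ≡ 10; y = λ·(6 - 10) - 1 ≡ 4. → (10, 4)

(10, 4)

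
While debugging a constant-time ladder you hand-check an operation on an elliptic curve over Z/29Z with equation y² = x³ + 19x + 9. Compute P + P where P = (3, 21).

tangent at (3, 21): λ = (3·3² + 19)/(2·21) ≡ 17/13. 13⁻¹ ≡ 9 (mod 29), so λ ≡ 17·9 ≡ 8.
  x = λ² - 3 - 3 = 64 - 6 ≡ 0; y = λ·(3 - 0) - 21 ≡ 3. → (0, 3)

(0, 3)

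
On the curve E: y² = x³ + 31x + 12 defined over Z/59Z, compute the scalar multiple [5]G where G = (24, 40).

Repeated addition: build up to 5G.
2G: tangent at (24, 40): λ = (3·24² + 31)/(2·40) ≡ 48/21. 21⁻¹ ≡ 45 (mod 59) since 21·45 = 945 ≡ 1, so λ ≡ 48·45 ≡ 36.
  x = λ² - 24 - 24 = 1296 - 48 ≡ 9; y = λ·(24 - 9) - 40 ≡ 28. → (9, 28)
3G: (9, 28) + (24, 40). λ = (40 - 28)/(24 - 9) ≡ 12/15 mod 59. 15⁻¹ ≡ 4 (mod 59) since 15·4 = 60 ≡ 1, so λ ≡ 48.
  x = λ² - 9 - 24 = 2304 - 33 ≡ 29; y = λ·(9 - 29) - 28 ≡ 15. → (29, 15)
4G: (29, 15) + (24, 40). λ = (40 - 15)/(24 - 29) ≡ 25/54 mod 59. 54⁻¹ ≡ 47 (mod 59) since 54·47 = 2538 ≡ 1, so λ ≡ 54.
  x = λ² - 29 - 24 = 2916 - 53 ≡ 31; y = λ·(29 - 31) - 15 ≡ 54. → (31, 54)
5G: (31, 54) + (24, 40). λ = (40 - 54)/(24 - 31) ≡ 45/52 mod 59. 52⁻¹ ≡ 42 (mod 59) since 52·42 = 2184 ≡ 1, so λ ≡ 2.
  x = λ² - 31 - 24 = 4 - 55 ≡ 8; y = λ·(31 - 8) - 54 ≡ 51. → (8, 51)

(8, 51)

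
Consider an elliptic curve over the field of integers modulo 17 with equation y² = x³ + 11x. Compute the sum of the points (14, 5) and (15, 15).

(14, 5) + (15, 15). λ = (15 - 5)/(15 - 14) ≡ 10/1 mod 17. 1⁻¹ ≡ 1 (mod 17), so λ ≡ 10.
  x = λ² - 14 - 15 = 100 - 29 ≡ 3; y = λ·(14 - 3) - 5 ≡ 3. → (3, 3)

(3, 3)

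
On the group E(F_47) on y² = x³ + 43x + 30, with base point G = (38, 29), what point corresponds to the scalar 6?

(38, 18)

Double-and-add on 6 = (110)₂. Start with G = (38, 29) for the leading 1-bit.
double: tangent at (38, 29): λ = (3·38² + 43)/(2·29) ≡ 4/11. 11⁻¹ ≡ 30 (mod 47), so λ ≡ 4·30 ≡ 26.
  x = λ² - 38 - 38 = 676 - 76 ≡ 36; y = λ·(38 - 36) - 29 ≡ 23. → (36, 23)
add G: (36, 23) + (38, 29). λ = (29 - 23)/(38 - 36) ≡ 6/2 mod 47. 2⁻¹ ≡ 24 (mod 47), so λ ≡ 3.
  x = λ² - 36 - 38 = 9 - 74 ≡ 29; y = λ·(36 - 29) - 23 ≡ 45. → (29, 45)
double: tangent at (29, 45): λ = (3·29² + 43)/(2·45) ≡ 28/43. 43⁻¹ ≡ 35 (mod 47), so λ ≡ 28·35 ≡ 40.
  x = λ² - 29 - 29 = 1600 - 58 ≡ 38; y = λ·(29 - 38) - 45 ≡ 18. → (38, 18)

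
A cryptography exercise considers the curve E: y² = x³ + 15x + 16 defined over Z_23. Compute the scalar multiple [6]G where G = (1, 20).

Double-and-add on 6 = (110)₂. Start with G = (1, 20) for the leading 1-bit.
double: tangent at (1, 20): λ = (3·1² + 15)/(2·20) ≡ 18/17. 17⁻¹ ≡ 19 (mod 23), so λ ≡ 18·19 ≡ 20.
  x = λ² - 1 - 1 = 400 - 2 ≡ 7; y = λ·(1 - 7) - 20 ≡ 21. → (7, 21)
add G: (7, 21) + (1, 20). λ = (20 - 21)/(1 - 7) ≡ 22/17 mod 23. 17⁻¹ ≡ 19 (mod 23), so λ ≡ 4.
  x = λ² - 7 - 1 = 16 - 8 ≡ 8; y = λ·(7 - 8) - 21 ≡ 21. → (8, 21)
double: tangent at (8, 21): λ = (3·8² + 15)/(2·21) ≡ 0/19. 19⁻¹ ≡ 17 (mod 23), so λ ≡ 0·17 ≡ 0.
  x = λ² - 8 - 8 = 0 - 16 ≡ 7; y = λ·(8 - 7) - 21 ≡ 2. → (7, 2)

(7, 2)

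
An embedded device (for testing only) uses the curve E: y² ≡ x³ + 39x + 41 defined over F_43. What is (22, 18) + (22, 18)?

tangent at (22, 18): λ = (3·22² + 39)/(2·18) ≡ 29/36. 36⁻¹ ≡ 6 (mod 43), so λ ≡ 29·6 ≡ 2.
  x = λ² - 22 - 22 = 4 - 44 ≡ 3; y = λ·(22 - 3) - 18 ≡ 20. → (3, 20)

(3, 20)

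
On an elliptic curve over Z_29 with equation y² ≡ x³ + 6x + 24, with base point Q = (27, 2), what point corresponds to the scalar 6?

(15, 3)

Repeated addition: build up to 6Q.
2Q: tangent at (27, 2): λ = (3·27² + 6)/(2·2) ≡ 18/4. 4⁻¹ ≡ 22 (mod 29) since 4·22 = 88 ≡ 1, so λ ≡ 18·22 ≡ 19.
  x = λ² - 27 - 27 = 361 - 54 ≡ 17; y = λ·(27 - 17) - 2 ≡ 14. → (17, 14)
3Q: (17, 14) + (27, 2). λ = (2 - 14)/(27 - 17) ≡ 17/10 mod 29. 10⁻¹ ≡ 3 (mod 29), so λ ≡ 22.
  x = λ² - 17 - 27 = 484 - 44 ≡ 5; y = λ·(17 - 5) - 14 ≡ 18. → (5, 18)
4Q: (5, 18) + (27, 2). λ = (2 - 18)/(27 - 5) ≡ 13/22 mod 29. 22⁻¹ ≡ 4 (mod 29) since 22·4 = 88 ≡ 1, so λ ≡ 23.
  x = λ² - 5 - 27 = 529 - 32 ≡ 4; y = λ·(5 - 4) - 18 ≡ 5. → (4, 5)
5Q: (4, 5) + (27, 2). λ = (2 - 5)/(27 - 4) ≡ 26/23 mod 29. 23⁻¹ ≡ 24 (mod 29) since 23·24 = 552 ≡ 1, so λ ≡ 15.
  x = λ² - 4 - 27 = 225 - 31 ≡ 20; y = λ·(4 - 20) - 5 ≡ 16. → (20, 16)
6Q: (20, 16) + (27, 2). λ = (2 - 16)/(27 - 20) ≡ 15/7 mod 29. 7⁻¹ ≡ 25 (mod 29), so λ ≡ 27.
  x = λ² - 20 - 27 = 729 - 47 ≡ 15; y = λ·(20 - 15) - 16 ≡ 3. → (15, 3)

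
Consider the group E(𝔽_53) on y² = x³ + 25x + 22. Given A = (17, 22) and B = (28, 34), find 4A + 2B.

First 4A:
Double-and-add on 4 = (100)₂. Start with A = (17, 22) for the leading 1-bit.
double: tangent at (17, 22): λ = (3·17² + 25)/(2·22) ≡ 44/44. 44⁻¹ ≡ 47 (mod 53) since 44·47 = 2068 ≡ 1, so λ ≡ 44·47 ≡ 1.
  x = λ² - 17 - 17 = 1 - 34 ≡ 20; y = λ·(17 - 20) - 22 ≡ 28. → (20, 28)
double: tangent at (20, 28): λ = (3·20² + 25)/(2·28) ≡ 6/3. 3⁻¹ ≡ 18 (mod 53), so λ ≡ 6·18 ≡ 2.
  x = λ² - 20 - 20 = 4 - 40 ≡ 17; y = λ·(20 - 17) - 28 ≡ 31. → (17, 31)
4A = (17, 31).
Next 2B:
Repeated addition: build up to 2B.
2B: tangent at (28, 34): λ = (3·28² + 25)/(2·34) ≡ 45/15. 15⁻¹ ≡ 46 (mod 53) since 15·46 = 690 ≡ 1, so λ ≡ 45·46 ≡ 3.
  x = λ² - 28 - 28 = 9 - 56 ≡ 6; y = λ·(28 - 6) - 34 ≡ 32. → (6, 32)
2B = (6, 32).
Finally 4A + 2B:
(17, 31) + (6, 32). λ = (32 - 31)/(6 - 17) ≡ 1/42 mod 53. 42⁻¹ ≡ 24 (mod 53), so λ ≡ 24.
  x = λ² - 17 - 6 = 576 - 23 ≡ 23; y = λ·(17 - 23) - 31 ≡ 37. → (23, 37)

(23, 37)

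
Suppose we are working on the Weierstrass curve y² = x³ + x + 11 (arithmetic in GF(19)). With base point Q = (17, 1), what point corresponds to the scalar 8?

O

Double-and-add on 8 = (1000)₂. Start with Q = (17, 1) for the leading 1-bit.
double: tangent at (17, 1): λ = (3·17² + 1)/(2·1) ≡ 13/2. 2⁻¹ ≡ 10 (mod 19), so λ ≡ 13·10 ≡ 16.
  x = λ² - 17 - 17 = 256 - 34 ≡ 13; y = λ·(17 - 13) - 1 ≡ 6. → (13, 6)
double: tangent at (13, 6): λ = (3·13² + 1)/(2·6) ≡ 14/12. 12⁻¹ ≡ 8 (mod 19) since 12·8 = 96 ≡ 1, so λ ≡ 14·8 ≡ 17.
  x = λ² - 13 - 13 = 289 - 26 ≡ 16; y = λ·(13 - 16) - 6 ≡ 0. → (16, 0)
double: (16, 0) + (16, 0): same x and y₁ ≡ -y₂, so the sum is O.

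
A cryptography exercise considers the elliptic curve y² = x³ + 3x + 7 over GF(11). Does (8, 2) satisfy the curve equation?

y² = 2² ≡ 4; x³ + 3x + 7 = 543 ≡ 4 (mod 11). 4 = 4.

yes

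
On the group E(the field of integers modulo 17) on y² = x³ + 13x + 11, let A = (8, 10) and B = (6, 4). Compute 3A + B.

First 3A:
Repeated addition: build up to 3A.
2A: tangent at (8, 10): λ = (3·8² + 13)/(2·10) ≡ 1/3. 3⁻¹ ≡ 6 (mod 17) since 3·6 = 18 ≡ 1, so λ ≡ 1·6 ≡ 6.
  x = λ² - 8 - 8 = 36 - 16 ≡ 3; y = λ·(8 - 3) - 10 ≡ 3. → (3, 3)
3A: (3, 3) + (8, 10). λ = (10 - 3)/(8 - 3) ≡ 7/5 mod 17. 5⁻¹ ≡ 7 (mod 17), so λ ≡ 15.
  x = λ² - 3 - 8 = 225 - 11 ≡ 10; y = λ·(3 - 10) - 3 ≡ 11. → (10, 11)
3A = (10, 11).
Finally 3A + B:
(10, 11) + (6, 4). λ = (4 - 11)/(6 - 10) ≡ 10/13 mod 17. 13⁻¹ ≡ 4 (mod 17) since 13·4 = 52 ≡ 1, so λ ≡ 6.
  x = λ² - 10 - 6 = 36 - 16 ≡ 3; y = λ·(10 - 3) - 11 ≡ 14. → (3, 14)

(3, 14)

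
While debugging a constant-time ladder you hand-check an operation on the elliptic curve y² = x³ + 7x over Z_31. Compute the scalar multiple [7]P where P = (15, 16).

Double-and-add on 7 = (111)₂. Start with P = (15, 16) for the leading 1-bit.
double: tangent at (15, 16): λ = (3·15² + 7)/(2·16) ≡ 0/1. 1⁻¹ ≡ 1 (mod 31), so λ ≡ 0·1 ≡ 0.
  x = λ² - 15 - 15 = 0 - 30 ≡ 1; y = λ·(15 - 1) - 16 ≡ 15. → (1, 15)
add P: (1, 15) + (15, 16). λ = (16 - 15)/(15 - 1) ≡ 1/14 mod 31. 14⁻¹ ≡ 20 (mod 31) since 14·20 = 280 ≡ 1, so λ ≡ 20.
  x = λ² - 1 - 15 = 400 - 16 ≡ 12; y = λ·(1 - 12) - 15 ≡ 13. → (12, 13)
double: tangent at (12, 13): λ = (3·12² + 7)/(2·13) ≡ 5/26. 26⁻¹ ≡ 6 (mod 31) since 26·6 = 156 ≡ 1, so λ ≡ 5·6 ≡ 30.
  x = λ² - 12 - 12 = 900 - 24 ≡ 8; y = λ·(12 - 8) - 13 ≡ 14. → (8, 14)
add P: (8, 14) + (15, 16). λ = (16 - 14)/(15 - 8) ≡ 2/7 mod 31. 7⁻¹ ≡ 9 (mod 31), so λ ≡ 18.
  x = λ² - 8 - 15 = 324 - 23 ≡ 22; y = λ·(8 - 22) - 14 ≡ 13. → (22, 13)

(22, 13)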